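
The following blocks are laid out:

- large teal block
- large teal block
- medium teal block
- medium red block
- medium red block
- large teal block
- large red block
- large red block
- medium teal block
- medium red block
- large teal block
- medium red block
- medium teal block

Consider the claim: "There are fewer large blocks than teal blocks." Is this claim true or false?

True

There are 6 large blocks.
There are 7 teal blocks.
The claim requires 6 < 7, which holds.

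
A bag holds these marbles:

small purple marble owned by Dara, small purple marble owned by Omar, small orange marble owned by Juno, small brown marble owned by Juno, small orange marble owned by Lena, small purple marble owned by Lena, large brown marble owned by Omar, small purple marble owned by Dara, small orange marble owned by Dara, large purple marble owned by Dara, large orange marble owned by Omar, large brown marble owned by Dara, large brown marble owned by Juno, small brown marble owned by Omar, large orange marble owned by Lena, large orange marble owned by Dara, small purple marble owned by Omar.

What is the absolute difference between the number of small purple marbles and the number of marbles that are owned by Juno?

small purple marbles: 5. marbles owned by Juno: 3.
|5 − 3| = 5 − 3 = 2.

2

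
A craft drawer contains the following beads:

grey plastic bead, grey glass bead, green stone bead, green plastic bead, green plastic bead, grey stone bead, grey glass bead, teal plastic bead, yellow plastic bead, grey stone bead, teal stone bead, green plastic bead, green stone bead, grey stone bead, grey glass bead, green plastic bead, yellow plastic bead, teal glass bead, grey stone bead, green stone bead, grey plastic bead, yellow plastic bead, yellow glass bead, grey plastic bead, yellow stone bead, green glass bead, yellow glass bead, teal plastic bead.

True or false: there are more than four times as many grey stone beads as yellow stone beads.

False

grey stone beads: 4.
yellow stone beads: 1.
The claim requires 4 > 4 × 1 = 4, which does not hold.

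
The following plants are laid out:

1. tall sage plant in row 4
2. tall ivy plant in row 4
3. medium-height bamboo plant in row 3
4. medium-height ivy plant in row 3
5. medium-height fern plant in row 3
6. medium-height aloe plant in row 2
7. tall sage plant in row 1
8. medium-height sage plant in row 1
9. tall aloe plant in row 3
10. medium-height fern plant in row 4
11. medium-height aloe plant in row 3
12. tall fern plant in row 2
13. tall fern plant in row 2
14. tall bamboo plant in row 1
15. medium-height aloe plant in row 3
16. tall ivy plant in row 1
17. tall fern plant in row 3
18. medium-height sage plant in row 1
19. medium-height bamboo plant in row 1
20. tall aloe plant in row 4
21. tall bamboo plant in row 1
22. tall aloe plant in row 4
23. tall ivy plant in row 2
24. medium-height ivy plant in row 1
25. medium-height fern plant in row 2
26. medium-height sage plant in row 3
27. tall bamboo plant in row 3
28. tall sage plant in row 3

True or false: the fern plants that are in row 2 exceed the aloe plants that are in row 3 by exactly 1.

There are 3 fern plants in row 2.
There are 3 aloe plants in row 3.
The claim requires 3 − 3 (= 0) to equal 1, which does not hold.

False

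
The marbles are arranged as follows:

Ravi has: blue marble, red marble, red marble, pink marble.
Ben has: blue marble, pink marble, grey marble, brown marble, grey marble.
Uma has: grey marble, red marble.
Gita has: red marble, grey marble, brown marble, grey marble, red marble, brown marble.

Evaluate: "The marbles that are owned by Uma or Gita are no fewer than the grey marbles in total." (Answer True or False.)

True

Count of marbles owned by Uma or Gita: 8.
There are 5 grey marbles.
The claim requires 8 ≥ 5, which holds.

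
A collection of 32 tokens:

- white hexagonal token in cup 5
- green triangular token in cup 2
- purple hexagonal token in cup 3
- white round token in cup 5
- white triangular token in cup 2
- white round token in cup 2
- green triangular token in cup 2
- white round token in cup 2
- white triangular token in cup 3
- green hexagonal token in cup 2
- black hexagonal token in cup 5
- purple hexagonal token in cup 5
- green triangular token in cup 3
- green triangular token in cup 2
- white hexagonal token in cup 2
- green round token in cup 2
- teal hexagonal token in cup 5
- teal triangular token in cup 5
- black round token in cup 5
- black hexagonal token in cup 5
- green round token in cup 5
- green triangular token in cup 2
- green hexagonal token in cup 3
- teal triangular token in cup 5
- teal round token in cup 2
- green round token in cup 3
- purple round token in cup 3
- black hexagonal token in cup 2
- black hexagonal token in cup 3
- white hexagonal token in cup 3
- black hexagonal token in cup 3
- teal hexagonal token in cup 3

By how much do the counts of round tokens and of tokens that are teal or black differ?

2

round tokens: 9. tokens that are teal or black: 11.
|9 − 11| = 11 − 9 = 2.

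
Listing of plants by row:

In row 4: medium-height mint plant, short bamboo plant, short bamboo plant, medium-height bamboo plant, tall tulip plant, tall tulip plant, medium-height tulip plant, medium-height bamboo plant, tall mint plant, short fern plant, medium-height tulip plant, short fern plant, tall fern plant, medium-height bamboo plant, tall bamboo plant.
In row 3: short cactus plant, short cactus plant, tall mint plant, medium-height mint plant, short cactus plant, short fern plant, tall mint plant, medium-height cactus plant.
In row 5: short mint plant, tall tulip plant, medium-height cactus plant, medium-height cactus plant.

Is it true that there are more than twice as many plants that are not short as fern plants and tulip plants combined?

False

|plants that are not short| = 18.
fern plants: 4; tulip plants: 5; combined: 4 + 5 = 9.
The claim requires 18 > 2 × 9 = 18, which does not hold.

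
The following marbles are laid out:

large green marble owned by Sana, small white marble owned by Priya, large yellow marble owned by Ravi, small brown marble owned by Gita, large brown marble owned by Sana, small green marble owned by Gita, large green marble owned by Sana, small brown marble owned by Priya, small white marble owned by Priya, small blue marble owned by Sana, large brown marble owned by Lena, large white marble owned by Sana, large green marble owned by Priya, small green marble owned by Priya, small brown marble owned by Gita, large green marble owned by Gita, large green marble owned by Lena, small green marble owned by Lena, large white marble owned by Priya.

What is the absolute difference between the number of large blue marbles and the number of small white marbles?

large blue marbles: 0. small white marbles: 2.
|0 − 2| = 2 − 0 = 2.

2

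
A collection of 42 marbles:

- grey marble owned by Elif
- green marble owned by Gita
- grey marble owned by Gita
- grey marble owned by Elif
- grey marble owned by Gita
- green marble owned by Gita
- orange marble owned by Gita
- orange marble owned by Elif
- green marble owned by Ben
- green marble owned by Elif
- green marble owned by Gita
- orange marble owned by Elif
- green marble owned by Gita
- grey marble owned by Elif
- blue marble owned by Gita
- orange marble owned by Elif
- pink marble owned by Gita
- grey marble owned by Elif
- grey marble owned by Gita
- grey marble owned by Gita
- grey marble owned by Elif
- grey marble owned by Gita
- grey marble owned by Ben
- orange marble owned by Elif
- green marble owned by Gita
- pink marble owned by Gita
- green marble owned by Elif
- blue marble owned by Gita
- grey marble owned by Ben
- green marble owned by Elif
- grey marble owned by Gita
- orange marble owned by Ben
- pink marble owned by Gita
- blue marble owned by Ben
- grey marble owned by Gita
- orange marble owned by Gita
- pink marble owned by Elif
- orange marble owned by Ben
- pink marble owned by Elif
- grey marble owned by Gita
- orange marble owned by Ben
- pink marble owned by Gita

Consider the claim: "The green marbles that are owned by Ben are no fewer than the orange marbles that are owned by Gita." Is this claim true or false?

Count of green marbles owned by Ben: 1.
Count of orange marbles owned by Gita: 2.
The claim requires 1 ≥ 2, which does not hold.

False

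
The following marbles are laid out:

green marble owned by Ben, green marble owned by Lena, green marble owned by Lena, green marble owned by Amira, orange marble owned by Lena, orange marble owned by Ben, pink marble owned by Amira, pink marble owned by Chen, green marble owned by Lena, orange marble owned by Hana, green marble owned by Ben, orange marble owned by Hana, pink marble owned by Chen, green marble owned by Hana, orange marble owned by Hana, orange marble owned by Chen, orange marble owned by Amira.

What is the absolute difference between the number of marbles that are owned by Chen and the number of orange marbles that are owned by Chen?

marbles owned by Chen: 3. orange marbles owned by Chen: 1.
|3 − 1| = 3 − 1 = 2.

2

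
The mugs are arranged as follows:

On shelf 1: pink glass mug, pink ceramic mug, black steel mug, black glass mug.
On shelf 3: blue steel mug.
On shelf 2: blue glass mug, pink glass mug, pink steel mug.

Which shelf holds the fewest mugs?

Counts by shelf: shelf 1→4, shelf 2→3, shelf 3→1.
The minimum is 1, held uniquely by shelf 3.

shelf 3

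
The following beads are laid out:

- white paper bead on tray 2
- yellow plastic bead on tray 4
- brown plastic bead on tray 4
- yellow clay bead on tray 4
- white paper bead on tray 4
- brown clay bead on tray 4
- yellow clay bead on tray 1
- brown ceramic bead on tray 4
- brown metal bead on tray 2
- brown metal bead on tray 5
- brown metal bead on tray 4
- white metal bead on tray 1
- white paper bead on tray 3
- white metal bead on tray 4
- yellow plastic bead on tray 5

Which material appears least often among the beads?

Counts by material: metal 5, clay 3, paper 3, plastic 3, ceramic 1.
The minimum is 1, held uniquely by ceramic.

ceramic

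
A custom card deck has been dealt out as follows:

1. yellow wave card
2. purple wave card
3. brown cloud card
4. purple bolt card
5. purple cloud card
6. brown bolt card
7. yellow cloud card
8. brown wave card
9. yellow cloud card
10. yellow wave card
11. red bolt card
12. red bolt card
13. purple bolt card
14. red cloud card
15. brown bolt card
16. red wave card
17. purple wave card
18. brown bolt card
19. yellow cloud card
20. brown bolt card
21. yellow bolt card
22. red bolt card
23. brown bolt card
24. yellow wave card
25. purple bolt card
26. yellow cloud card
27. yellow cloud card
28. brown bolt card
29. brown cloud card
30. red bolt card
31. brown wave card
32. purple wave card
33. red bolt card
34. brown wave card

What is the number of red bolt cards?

5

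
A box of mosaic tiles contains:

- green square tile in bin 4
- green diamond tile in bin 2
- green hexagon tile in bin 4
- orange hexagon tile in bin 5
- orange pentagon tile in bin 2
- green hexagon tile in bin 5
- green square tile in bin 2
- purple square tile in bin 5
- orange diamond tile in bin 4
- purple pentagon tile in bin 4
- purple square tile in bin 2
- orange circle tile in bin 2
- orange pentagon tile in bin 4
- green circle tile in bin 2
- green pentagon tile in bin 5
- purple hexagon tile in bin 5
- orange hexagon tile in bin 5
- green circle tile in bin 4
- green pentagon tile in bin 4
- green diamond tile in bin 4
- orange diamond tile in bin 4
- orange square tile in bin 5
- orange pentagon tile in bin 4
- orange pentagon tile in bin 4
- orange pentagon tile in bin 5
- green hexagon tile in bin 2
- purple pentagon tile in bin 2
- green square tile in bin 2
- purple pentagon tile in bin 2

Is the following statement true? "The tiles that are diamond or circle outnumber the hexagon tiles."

True

There are 7 tiles that are diamond or circle.
There are 6 hexagon tiles.
The claim requires 7 > 6, which holds.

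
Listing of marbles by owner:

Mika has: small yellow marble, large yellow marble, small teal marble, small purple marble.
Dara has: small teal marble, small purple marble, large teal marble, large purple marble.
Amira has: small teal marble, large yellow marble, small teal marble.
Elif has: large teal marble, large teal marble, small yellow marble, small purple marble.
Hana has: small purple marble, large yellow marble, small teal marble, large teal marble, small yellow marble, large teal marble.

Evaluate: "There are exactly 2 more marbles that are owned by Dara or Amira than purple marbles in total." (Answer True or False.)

marbles owned by Dara or Amira: 7.
purple marbles: 5.
The claim requires 7 − 5 (= 2) to equal 2, which holds.

True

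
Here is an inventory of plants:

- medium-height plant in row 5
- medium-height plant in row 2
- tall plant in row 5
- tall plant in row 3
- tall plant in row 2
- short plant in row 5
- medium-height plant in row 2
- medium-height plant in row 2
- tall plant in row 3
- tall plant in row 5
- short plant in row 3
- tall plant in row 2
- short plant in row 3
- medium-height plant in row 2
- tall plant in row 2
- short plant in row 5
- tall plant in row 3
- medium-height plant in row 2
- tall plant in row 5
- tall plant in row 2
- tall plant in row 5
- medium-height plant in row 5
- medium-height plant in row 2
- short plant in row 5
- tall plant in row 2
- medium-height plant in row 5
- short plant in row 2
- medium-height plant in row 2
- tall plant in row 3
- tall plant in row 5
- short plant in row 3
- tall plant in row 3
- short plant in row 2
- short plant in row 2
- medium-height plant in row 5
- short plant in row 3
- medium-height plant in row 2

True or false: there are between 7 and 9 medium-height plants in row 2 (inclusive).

True

|medium-height plants in row 2| = 8.
The claim requires 7 ≤ 8 ≤ 9, which holds.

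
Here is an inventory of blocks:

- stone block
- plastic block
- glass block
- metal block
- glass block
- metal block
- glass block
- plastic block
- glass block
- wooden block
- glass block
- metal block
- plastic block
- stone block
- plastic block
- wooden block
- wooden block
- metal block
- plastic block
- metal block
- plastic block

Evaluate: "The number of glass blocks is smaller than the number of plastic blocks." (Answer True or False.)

glass blocks: 5.
plastic blocks: 6.
The claim requires 5 < 6, which holds.

True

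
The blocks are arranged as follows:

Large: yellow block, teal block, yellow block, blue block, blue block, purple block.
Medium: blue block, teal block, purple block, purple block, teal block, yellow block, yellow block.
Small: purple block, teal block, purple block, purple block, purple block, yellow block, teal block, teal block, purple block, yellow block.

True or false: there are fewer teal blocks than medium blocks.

True

teal blocks: 6.
medium blocks: 7.
The claim requires 6 < 7, which holds.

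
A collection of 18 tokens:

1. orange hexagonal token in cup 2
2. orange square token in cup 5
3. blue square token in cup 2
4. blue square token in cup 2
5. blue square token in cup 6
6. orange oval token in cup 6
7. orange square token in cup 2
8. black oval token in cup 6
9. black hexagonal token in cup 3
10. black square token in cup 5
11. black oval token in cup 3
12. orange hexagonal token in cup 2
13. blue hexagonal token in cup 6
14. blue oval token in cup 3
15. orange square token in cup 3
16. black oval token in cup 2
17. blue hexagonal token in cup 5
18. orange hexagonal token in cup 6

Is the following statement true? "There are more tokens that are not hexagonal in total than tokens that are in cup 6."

True

|tokens that are not hexagonal| = 12.
|tokens in cup 6| = 5.
The claim requires 12 > 5, which holds.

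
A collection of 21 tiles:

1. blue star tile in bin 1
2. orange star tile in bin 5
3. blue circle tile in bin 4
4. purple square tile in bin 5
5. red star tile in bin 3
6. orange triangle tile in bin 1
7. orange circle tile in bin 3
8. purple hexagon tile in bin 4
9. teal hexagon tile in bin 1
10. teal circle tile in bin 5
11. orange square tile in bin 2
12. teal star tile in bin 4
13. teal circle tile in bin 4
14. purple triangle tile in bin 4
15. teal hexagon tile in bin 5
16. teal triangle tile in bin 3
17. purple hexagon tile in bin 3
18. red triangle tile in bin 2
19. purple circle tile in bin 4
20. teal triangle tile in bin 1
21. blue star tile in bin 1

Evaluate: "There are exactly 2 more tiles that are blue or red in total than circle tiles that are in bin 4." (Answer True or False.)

|tiles that are blue or red| = 5.
|circle tiles in bin 4| = 3.
The claim requires 5 − 3 (= 2) to equal 2, which holds.

True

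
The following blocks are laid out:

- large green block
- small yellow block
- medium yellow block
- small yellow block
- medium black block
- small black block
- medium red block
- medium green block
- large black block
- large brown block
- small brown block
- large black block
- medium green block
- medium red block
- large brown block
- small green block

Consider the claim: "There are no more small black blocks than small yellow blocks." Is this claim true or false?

There is 1 small black block.
There are 2 small yellow blocks.
The claim requires 1 ≤ 2, which holds.

True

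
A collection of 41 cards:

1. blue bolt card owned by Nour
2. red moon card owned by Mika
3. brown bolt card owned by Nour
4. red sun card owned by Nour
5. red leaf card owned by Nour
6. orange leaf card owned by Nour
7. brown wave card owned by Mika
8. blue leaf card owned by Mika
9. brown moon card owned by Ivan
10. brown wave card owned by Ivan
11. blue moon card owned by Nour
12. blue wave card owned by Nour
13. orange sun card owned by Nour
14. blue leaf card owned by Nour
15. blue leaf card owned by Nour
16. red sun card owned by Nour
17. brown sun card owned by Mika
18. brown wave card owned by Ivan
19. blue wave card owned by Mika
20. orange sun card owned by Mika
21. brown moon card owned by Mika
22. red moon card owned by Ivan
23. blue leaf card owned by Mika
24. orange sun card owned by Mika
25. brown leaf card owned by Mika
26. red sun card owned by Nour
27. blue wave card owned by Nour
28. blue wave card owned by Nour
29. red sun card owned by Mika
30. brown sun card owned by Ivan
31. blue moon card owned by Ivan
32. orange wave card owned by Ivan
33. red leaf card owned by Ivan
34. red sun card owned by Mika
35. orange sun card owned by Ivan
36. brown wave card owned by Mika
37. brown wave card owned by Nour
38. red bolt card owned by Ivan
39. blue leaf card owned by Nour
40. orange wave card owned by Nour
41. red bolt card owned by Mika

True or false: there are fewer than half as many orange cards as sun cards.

False

|orange cards| = 7.
|sun cards| = 11.
The claim requires 2 × 7 = 14 < 11, which does not hold.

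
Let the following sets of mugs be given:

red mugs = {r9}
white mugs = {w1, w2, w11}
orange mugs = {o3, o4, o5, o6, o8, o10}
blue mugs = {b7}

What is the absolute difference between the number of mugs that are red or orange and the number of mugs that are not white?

mugs that are red or orange: 7. mugs that are not white: 8.
|7 − 8| = 8 − 7 = 1.

1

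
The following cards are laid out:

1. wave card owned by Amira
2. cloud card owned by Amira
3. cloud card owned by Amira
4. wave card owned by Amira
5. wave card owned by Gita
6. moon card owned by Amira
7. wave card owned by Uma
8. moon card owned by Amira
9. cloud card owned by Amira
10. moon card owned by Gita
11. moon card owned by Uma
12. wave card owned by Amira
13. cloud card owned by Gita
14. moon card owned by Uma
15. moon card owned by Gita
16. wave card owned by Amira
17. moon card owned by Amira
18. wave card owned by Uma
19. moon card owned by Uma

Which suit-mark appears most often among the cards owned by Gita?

moon

Counts by suit-mark (restricted to cards owned by Gita): moon 2, cloud 1, wave 1.
The maximum is 2, held uniquely by moon.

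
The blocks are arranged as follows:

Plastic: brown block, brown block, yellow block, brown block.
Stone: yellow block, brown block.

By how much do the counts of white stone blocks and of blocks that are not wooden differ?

6

white stone blocks: 0. blocks that are not wooden: 6.
|0 − 6| = 6 − 0 = 6.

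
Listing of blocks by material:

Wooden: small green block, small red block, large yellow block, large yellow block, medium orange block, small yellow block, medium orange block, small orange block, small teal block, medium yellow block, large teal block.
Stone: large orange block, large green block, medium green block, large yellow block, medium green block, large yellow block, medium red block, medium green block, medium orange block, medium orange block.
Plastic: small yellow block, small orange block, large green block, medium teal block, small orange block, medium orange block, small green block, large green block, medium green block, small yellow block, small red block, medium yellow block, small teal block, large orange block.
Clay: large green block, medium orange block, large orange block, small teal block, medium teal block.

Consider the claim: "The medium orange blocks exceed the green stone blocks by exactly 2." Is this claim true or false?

True

medium orange blocks: 6.
green stone blocks: 4.
The claim requires 6 − 4 (= 2) to equal 2, which holds.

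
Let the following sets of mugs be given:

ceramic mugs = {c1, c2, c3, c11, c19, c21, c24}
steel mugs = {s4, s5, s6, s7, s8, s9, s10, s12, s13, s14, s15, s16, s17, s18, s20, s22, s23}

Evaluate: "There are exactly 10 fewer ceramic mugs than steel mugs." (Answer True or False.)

|ceramic mugs| = 7.
|steel mugs| = 17.
The claim requires 17 − 7 (= 10) to equal 10, which holds.

True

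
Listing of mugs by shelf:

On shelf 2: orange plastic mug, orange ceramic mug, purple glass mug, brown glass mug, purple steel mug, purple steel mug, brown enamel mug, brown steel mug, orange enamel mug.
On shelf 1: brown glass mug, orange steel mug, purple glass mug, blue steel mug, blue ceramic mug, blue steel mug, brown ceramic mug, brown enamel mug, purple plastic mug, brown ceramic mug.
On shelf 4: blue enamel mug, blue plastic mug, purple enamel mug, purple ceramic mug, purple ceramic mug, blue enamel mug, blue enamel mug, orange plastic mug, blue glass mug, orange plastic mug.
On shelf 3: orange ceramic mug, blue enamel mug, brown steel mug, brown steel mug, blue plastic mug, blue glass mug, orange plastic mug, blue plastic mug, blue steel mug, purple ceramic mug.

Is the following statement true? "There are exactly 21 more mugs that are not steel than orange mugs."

False

There are 30 mugs that are not steel.
There are 8 orange mugs.
The claim requires 30 − 8 (= 22) to equal 21, which does not hold.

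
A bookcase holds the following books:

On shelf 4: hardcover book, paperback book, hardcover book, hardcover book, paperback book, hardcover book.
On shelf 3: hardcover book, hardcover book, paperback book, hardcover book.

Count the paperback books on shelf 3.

1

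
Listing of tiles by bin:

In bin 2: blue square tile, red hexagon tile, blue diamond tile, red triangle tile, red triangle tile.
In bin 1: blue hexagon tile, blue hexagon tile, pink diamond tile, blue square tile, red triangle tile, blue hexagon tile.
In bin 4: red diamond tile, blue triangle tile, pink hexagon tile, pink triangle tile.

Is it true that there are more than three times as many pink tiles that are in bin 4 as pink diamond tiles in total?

False

There are 2 pink tiles in bin 4.
There is 1 pink diamond tile.
The claim requires 2 > 3 × 1 = 3, which does not hold.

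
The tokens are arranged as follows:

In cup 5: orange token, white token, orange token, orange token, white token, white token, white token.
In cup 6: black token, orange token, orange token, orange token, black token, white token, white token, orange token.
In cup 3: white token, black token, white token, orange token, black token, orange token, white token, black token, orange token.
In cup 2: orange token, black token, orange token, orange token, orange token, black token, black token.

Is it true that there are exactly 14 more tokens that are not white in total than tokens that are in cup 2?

|tokens that are not white| = 22.
|tokens in cup 2| = 7.
The claim requires 22 − 7 (= 15) to equal 14, which does not hold.

False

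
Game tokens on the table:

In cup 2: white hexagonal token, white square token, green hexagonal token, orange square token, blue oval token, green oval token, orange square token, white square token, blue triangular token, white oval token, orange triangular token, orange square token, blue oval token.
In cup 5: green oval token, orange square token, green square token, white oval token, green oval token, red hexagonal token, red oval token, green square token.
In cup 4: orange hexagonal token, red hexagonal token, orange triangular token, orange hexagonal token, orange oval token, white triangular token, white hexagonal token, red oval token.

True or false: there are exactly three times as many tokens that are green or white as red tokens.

False

tokens that are green or white: 13.
red tokens: 4.
The claim requires 13 = 3 × 4 = 12, which does not hold.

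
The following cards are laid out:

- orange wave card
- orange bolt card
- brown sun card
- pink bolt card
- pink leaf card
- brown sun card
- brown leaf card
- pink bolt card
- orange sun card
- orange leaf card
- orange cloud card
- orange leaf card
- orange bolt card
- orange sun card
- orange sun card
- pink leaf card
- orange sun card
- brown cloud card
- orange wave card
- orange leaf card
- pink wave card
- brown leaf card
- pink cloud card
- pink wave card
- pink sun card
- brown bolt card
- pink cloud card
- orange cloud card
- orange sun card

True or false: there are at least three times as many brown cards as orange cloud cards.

True

There are 6 brown cards.
There are 2 orange cloud cards.
The claim requires 6 ≥ 3 × 2 = 6, which holds.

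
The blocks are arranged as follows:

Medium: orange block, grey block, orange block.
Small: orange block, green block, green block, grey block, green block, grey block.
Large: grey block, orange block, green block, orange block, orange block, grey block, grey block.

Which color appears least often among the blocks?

green

Counts by color: grey 6, orange 6, green 4.
The minimum is 4, held uniquely by green.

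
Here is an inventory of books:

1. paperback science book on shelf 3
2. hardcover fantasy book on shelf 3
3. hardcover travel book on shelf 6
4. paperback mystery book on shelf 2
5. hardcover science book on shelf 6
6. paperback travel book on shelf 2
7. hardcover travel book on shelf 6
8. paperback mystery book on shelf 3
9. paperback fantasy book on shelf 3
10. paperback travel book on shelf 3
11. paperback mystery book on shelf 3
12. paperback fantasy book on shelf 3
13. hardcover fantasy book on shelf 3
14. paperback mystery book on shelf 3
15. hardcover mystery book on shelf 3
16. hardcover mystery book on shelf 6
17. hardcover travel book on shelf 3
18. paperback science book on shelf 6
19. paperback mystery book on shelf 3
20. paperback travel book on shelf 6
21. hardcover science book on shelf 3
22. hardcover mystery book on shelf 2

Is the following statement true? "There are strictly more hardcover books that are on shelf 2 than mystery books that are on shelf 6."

There is 1 hardcover book on shelf 2.
There is 1 mystery book on shelf 6.
The claim requires 1 > 1, which does not hold.

False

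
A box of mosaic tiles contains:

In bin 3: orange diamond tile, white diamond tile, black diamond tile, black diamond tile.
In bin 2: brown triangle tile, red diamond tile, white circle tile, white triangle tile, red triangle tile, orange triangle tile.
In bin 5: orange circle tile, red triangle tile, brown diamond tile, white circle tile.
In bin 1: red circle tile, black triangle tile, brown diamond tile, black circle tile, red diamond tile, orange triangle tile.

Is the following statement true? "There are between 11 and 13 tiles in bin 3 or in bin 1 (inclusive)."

There are 10 tiles in bin 3 or in bin 1.
The claim requires 11 ≤ 10 ≤ 13, which does not hold.

False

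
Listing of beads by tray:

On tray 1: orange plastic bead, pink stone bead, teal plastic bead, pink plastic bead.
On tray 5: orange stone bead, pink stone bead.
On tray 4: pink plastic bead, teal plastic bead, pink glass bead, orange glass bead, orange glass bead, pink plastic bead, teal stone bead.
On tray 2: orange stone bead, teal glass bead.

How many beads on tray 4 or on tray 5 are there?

on tray 4: 7; on tray 5: 2; together 7 + 2 = 9.

9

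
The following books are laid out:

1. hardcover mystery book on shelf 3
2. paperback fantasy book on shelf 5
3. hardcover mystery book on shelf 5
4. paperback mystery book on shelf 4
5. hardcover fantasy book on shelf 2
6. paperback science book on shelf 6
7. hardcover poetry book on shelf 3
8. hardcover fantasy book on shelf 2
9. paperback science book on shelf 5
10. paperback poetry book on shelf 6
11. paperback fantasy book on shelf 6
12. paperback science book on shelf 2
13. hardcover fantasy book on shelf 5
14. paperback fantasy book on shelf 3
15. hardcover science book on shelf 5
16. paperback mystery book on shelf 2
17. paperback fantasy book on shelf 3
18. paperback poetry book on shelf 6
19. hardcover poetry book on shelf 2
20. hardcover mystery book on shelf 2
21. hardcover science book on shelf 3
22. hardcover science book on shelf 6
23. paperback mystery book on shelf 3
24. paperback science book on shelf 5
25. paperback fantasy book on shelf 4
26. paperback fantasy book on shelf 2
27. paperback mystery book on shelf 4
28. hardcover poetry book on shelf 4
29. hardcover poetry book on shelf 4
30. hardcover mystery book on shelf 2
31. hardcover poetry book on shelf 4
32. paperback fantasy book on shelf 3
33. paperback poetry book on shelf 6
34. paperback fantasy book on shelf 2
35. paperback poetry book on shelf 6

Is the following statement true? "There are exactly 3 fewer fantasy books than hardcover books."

False

|fantasy books| = 11.
|hardcover books| = 15.
The claim requires 15 − 11 (= 4) to equal 3, which does not hold.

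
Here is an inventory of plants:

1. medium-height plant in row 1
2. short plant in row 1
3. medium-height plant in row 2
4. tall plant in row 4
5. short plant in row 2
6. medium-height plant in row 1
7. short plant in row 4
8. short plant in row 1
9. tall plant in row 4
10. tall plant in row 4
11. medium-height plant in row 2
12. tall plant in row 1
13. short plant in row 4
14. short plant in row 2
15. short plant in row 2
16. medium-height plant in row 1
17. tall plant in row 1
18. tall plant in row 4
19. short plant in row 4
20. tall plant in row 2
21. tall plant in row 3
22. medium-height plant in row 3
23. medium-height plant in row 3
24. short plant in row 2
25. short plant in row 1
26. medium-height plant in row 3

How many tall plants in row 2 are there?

1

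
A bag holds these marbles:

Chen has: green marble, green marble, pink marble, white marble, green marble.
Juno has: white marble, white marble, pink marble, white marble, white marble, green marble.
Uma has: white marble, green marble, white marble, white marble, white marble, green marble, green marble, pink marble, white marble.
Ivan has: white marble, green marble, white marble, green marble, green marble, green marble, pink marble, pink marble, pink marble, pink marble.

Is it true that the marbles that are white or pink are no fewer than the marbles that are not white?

True

There are 19 marbles that are white or pink.
There are 18 marbles that are not white.
The claim requires 19 ≥ 18, which holds.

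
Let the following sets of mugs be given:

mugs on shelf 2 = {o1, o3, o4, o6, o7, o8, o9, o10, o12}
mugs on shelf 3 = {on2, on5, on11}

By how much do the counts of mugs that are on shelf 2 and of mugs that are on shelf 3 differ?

mugs on shelf 2: 9. mugs on shelf 3: 3.
|9 − 3| = 9 − 3 = 6.

6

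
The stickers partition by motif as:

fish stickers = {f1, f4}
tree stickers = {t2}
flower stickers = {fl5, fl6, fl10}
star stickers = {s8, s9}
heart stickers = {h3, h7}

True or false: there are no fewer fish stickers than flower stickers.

|fish stickers| = 2.
|flower stickers| = 3.
The claim requires 2 ≥ 3, which does not hold.

False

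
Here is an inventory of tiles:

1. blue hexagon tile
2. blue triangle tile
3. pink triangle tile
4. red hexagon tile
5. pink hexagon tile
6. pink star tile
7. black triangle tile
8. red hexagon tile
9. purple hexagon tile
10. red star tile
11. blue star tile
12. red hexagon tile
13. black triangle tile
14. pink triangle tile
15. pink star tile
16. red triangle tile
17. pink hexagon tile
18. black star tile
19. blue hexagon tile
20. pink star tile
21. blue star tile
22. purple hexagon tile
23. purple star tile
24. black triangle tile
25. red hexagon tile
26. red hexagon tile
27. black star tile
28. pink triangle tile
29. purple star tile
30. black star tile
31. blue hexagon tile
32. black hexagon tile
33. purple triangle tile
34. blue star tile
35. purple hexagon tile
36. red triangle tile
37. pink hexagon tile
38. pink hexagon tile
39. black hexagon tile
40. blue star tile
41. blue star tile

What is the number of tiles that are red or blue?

17

blue: 9; red: 8; together 9 + 8 = 17.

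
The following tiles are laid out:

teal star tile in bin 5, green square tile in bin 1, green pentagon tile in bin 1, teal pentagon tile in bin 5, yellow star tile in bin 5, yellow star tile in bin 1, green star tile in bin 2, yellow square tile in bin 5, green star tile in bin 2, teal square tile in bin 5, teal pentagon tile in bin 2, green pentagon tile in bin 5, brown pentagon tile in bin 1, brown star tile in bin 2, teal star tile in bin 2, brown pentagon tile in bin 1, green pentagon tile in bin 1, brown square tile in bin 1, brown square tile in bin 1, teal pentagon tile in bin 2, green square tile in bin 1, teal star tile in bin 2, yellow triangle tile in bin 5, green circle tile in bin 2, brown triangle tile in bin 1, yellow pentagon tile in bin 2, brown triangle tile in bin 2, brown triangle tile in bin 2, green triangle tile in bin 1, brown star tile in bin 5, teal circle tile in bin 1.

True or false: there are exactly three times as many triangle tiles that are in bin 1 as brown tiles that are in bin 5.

False

|triangle tiles in bin 1| = 2.
|brown tiles in bin 5| = 1.
The claim requires 2 = 3 × 1 = 3, which does not hold.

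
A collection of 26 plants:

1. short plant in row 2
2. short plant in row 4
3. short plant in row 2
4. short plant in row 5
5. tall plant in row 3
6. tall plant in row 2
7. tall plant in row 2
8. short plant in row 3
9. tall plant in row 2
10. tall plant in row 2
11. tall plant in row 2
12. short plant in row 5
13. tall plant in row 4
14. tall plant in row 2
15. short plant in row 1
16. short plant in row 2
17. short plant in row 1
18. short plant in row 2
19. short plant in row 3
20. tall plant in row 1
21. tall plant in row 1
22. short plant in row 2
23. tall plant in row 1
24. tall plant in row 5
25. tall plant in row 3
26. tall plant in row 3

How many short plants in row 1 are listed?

2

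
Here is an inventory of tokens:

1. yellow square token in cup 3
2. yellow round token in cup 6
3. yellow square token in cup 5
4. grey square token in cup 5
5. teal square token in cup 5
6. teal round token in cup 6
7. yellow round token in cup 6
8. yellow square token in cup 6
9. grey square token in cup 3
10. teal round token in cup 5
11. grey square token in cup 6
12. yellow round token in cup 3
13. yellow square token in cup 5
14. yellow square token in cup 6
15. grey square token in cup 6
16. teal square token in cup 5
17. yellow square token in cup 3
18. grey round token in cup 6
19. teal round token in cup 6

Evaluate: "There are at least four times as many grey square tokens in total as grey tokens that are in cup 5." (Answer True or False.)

grey square tokens: 4.
grey tokens in cup 5: 1.
The claim requires 4 ≥ 4 × 1 = 4, which holds.

True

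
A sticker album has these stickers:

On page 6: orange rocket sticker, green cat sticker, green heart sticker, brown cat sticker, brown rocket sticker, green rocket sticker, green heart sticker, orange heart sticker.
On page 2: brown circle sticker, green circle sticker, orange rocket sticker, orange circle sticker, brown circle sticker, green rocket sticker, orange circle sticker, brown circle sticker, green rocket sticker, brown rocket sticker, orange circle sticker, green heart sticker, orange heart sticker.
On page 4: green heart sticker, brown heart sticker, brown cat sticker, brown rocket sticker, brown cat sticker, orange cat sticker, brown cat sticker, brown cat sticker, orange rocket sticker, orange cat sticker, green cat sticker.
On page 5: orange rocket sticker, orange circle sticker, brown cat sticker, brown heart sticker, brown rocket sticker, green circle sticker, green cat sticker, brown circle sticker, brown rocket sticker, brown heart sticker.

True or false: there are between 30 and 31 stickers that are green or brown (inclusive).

There are 30 stickers that are green or brown.
The claim requires 30 ≤ 30 ≤ 31, which holds.

True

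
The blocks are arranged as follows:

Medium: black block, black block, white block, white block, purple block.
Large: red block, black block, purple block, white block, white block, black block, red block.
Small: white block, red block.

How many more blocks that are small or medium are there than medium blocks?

2

blocks that are small or medium: 7.
medium blocks: 5.
7 − 5 = 2.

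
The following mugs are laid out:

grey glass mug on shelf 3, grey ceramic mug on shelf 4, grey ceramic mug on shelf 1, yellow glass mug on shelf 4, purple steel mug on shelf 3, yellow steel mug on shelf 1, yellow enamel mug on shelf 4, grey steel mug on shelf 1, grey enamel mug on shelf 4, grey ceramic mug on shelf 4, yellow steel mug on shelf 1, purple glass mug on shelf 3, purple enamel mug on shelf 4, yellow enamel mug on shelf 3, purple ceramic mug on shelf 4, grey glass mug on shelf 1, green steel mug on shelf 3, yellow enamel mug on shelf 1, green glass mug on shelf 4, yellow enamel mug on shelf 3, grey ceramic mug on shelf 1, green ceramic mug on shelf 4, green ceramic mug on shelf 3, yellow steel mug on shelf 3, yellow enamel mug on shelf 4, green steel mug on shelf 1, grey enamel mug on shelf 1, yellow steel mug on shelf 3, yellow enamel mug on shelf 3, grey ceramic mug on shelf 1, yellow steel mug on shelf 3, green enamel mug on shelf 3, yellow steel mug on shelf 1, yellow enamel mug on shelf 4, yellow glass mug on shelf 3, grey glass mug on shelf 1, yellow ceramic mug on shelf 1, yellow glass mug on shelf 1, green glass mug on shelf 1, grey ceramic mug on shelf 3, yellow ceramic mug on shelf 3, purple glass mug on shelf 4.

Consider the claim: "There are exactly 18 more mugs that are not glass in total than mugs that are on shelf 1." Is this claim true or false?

There are 32 mugs that are not glass.
There are 15 mugs on shelf 1.
The claim requires 32 − 15 (= 17) to equal 18, which does not hold.

False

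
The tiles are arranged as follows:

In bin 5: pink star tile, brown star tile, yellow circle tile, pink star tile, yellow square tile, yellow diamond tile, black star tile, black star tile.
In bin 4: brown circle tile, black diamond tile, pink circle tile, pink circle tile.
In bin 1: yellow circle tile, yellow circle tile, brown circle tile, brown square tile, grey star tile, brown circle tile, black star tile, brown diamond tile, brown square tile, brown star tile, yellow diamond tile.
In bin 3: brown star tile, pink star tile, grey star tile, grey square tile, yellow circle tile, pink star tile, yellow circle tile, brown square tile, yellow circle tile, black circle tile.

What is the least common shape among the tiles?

diamond

Counts by shape: star 12, circle 12, square 5, diamond 4.
The minimum is 4, held uniquely by diamond.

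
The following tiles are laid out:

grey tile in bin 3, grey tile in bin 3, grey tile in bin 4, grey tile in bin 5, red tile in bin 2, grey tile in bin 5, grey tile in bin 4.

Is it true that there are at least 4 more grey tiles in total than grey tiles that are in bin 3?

True

There are 6 grey tiles.
There are 2 grey tiles in bin 3.
The claim requires 6 − 2 = 4 ≥ 4, which holds.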